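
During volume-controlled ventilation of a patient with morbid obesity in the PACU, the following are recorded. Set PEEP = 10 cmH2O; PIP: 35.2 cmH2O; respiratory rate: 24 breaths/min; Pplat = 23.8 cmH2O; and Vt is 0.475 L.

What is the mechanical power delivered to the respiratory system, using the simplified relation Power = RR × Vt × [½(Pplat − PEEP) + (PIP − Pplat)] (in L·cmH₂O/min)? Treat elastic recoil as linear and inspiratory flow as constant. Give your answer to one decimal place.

Per-breath work = Vt × [½(Pplat−PEEP) + (PIP−Pplat)] = 0.475 × [0.5×13.8 + 11.4] = 0.475 × 18.3 = 8.693 L·cmH2O.
Power = 24 × 8.693 = 208.63 L·cmH2O/min.

208.6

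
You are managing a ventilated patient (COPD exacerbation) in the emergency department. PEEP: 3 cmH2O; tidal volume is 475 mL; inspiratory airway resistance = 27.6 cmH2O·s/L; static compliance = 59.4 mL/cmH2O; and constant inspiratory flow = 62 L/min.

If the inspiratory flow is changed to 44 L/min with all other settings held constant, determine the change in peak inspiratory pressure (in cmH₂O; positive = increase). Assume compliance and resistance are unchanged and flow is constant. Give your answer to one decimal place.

-8.3

Flow: 62 L/min ÷ 60 = 1.0333 L/s.
New flow: 44 L/min ÷ 60 = 0.7333 L/s.
PIP = Vt/C + R·V̇ + PEEP (constant-flow equation of motion).
Only the resistive term changes: ΔPIP = R × ΔV̇ = 27.6 × (0.7333 − 1.0333) = 27.6 × -0.3 = -8.28 cmH2O.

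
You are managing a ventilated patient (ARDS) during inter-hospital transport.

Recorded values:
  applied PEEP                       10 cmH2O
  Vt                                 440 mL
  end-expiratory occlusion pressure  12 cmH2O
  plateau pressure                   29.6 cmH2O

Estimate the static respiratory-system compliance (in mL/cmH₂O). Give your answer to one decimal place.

End-expiratory occlusion gives total PEEP = 12 cmH2O (intrinsic PEEP = 12 − 10 = 2). Use total PEEP for the elastic gradient.
Cstat = Vt / (Pplat − PEEPtotal) = 440 / (29.6 − 12) = 440 / 17.6 = 25.0 mL/cmH2O.

25.0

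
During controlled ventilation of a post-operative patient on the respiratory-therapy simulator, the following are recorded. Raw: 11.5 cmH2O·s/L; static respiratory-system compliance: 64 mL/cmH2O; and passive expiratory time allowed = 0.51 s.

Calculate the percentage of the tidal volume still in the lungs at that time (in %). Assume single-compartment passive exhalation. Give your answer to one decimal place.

50.0

τ = R × C = 11.5 × 64 mL/cmH2O = 11.5 × 0.064 L/cmH2O = 0.736 s.
Passive exhalation: V(t)/V₀ = e^(−t/τ) = e^(−0.51/0.736) = 0.5001.
Fraction remaining = 0.5001 → 50.01%.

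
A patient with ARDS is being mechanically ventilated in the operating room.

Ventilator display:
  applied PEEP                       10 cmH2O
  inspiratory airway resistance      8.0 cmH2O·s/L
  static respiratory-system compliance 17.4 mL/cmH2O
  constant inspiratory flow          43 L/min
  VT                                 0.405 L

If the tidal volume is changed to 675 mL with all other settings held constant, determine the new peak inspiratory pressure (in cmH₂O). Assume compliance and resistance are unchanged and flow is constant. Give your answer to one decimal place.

Flow: 43 L/min ÷ 60 = 0.7167 L/s.
PIP = Vt/C + R·V̇ + PEEP (constant-flow equation of motion).
Only the elastic term changes: ΔPIP = ΔVt / C = (675 − 405) / 17.4 = 15.517 cmH2O.
Original PIP = 405/17.4 + 8.0×0.7167 + 10 = 39.009 cmH2O; new PIP = 39.009 + (15.517) = 54.526 cmH2O.

54.5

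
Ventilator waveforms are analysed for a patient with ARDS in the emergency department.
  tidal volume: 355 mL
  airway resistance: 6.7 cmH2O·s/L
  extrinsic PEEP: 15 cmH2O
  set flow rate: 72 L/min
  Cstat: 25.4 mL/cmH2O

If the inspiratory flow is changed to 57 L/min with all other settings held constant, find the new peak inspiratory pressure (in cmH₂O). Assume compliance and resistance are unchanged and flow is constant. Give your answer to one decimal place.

Flow: 72 L/min ÷ 60 = 1.2 L/s.
New flow: 57 L/min ÷ 60 = 0.95 L/s.
PIP = Vt/C + R·V̇ + PEEP (constant-flow equation of motion).
Only the resistive term changes: ΔPIP = R × ΔV̇ = 6.7 × (0.95 − 1.2) = 6.7 × -0.25 = -1.675 cmH2O.
Original PIP = 355/25.4 + 6.7×1.2 + 15 = 37.016 cmH2O; new PIP = 37.016 + (-1.675) = 35.341 cmH2O.

35.3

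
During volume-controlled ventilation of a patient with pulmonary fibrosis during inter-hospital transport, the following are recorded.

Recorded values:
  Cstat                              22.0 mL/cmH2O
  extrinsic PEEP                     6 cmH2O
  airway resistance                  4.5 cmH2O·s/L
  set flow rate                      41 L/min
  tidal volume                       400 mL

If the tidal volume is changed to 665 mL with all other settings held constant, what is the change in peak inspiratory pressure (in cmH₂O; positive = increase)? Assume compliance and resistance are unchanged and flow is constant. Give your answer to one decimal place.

12.0

PIP = Vt/C + R·V̇ + PEEP (constant-flow equation of motion).
Only the elastic term changes: ΔPIP = ΔVt / C = (665 − 400) / 22.0 = 12.045 cmH2O.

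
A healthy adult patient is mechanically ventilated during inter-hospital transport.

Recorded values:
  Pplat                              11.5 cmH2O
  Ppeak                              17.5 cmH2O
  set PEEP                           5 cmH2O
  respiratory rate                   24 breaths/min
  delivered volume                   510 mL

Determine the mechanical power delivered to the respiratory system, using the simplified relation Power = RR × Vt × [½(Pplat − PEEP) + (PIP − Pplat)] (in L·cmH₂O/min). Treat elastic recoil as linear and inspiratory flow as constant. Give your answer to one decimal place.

113.2

Per-breath work = Vt × [½(Pplat−PEEP) + (PIP−Pplat)] = 0.510 × [0.5×6.5 + 6.0] = 0.510 × 9.25 = 4.718 L·cmH2O.
Power = 24 × 4.718 = 113.23 L·cmH2O/min.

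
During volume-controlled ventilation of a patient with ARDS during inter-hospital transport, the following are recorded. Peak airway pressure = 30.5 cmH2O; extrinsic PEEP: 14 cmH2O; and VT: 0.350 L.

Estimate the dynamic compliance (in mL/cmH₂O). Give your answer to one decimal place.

Dynamic compliance = Vt / (PIP − PEEP) = 350 / (30.5 − 14) = 350 / 16.5 = 21.212 mL/cmH2O.

21.2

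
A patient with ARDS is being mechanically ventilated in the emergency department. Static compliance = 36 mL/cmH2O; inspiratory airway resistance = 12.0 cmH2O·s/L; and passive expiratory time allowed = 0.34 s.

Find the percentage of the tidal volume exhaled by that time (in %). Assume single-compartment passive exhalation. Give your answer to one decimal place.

54.5

τ = R × C = 12.0 × 36 mL/cmH2O = 12.0 × 0.036 L/cmH2O = 0.432 s.
Passive exhalation: V(t)/V₀ = e^(−t/τ) = e^(−0.34/0.432) = 0.4552.
Fraction exhaled = 1 − 0.4552 = 0.5448 → 54.48%.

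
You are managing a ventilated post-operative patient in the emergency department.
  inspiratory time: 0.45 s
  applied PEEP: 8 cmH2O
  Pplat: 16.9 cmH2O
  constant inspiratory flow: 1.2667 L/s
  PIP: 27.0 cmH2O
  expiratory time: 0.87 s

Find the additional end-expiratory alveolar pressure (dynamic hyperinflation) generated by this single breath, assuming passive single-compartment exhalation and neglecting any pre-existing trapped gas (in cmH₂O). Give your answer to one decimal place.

1.6

Vt = flow × Ti = 1.2667 L/s × 0.45 s × 1000 mL/L = 570.02 mL.
R = (PIP − Pplat)/V̇ = (27.0 − 16.9) / 1.2667 = 10.1/1.2667 = 7.973 cmH2O·s/L.
C = Vt/(Pplat − PEEP) = 570.02 / (16.9 − 8) = 570.02/8.9 = 64.047 mL/cmH2O.
τ = R × C = 7.973 × 0.06405 L/cmH2O = 0.5107 s.
Fraction remaining = e^(−Te/τ) = e^(−0.87/0.5107) = 0.182; trapped volume = 570.02 × 0.182 = 103.74 mL.
Additional alveolar pressure from trapping ≈ V_trapped / C = 103.74 / 64.047 = 1.62 cmH2O.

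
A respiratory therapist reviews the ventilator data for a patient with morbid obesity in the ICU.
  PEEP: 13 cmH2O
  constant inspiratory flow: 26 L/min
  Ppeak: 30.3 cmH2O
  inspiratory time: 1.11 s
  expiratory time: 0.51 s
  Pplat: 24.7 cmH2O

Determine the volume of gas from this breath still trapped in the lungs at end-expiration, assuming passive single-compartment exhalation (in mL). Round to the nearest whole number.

Flow: 26 L/min ÷ 60 = 0.4333 L/s.
Vt = flow × Ti = 0.4333 L/s × 1.11 s × 1000 mL/L = 480.96 mL.
R = (PIP − Pplat)/V̇ = (30.3 − 24.7) / 0.4333 = 5.6/0.4333 = 12.924 cmH2O·s/L.
C = Vt/(Pplat − PEEP) = 480.96 / (24.7 − 13) = 480.96/11.7 = 41.108 mL/cmH2O.
τ = R × C = 12.924 × 0.04111 L/cmH2O = 0.5313 s.
Fraction remaining = e^(−Te/τ) = e^(−0.51/0.5313) = 0.3829.
Trapped volume = 480.96 × 0.3829 = 184.16 mL.

184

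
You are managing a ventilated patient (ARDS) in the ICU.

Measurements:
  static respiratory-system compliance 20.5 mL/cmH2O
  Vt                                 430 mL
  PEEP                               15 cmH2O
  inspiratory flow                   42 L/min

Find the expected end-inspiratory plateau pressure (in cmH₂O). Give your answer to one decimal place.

36.0

Pplat = PEEP + Vt / Cstat = 15 + 430 / 20.5 = 15 + 20.976 = 35.976 cmH2O.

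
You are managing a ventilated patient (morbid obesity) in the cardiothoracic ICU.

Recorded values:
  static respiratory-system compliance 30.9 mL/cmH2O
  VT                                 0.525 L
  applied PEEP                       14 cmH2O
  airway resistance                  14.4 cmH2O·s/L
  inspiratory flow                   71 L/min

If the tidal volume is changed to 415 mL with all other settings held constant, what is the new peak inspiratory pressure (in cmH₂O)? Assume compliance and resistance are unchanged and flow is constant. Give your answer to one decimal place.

44.5

Flow: 71 L/min ÷ 60 = 1.1833 L/s.
PIP = Vt/C + R·V̇ + PEEP (constant-flow equation of motion).
Only the elastic term changes: ΔPIP = ΔVt / C = (415 − 525) / 30.9 = -3.56 cmH2O.
Original PIP = 525/30.9 + 14.4×1.1833 + 14 = 48.03 cmH2O; new PIP = 48.03 + (-3.56) = 44.47 cmH2O.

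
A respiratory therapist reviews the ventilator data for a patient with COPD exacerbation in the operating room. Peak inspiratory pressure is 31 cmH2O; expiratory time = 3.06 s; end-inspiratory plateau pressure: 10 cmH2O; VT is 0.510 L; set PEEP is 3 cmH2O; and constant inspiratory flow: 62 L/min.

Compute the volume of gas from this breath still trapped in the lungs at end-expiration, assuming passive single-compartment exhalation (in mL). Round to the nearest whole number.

65

Flow: 62 L/min ÷ 60 = 1.0333 L/s.
R = (PIP − Pplat)/V̇ = (31 − 10) / 1.0333 = 21.0/1.0333 = 20.323 cmH2O·s/L.
C = Vt/(Pplat − PEEP) = 510.0 / (10 − 3) = 510.0/7.0 = 72.857 mL/cmH2O.
τ = R × C = 20.323 × 0.07286 L/cmH2O = 1.481 s.
Fraction remaining = e^(−Te/τ) = e^(−3.06/1.481) = 0.1267.
Trapped volume = 510.0 × 0.1267 = 64.617 mL.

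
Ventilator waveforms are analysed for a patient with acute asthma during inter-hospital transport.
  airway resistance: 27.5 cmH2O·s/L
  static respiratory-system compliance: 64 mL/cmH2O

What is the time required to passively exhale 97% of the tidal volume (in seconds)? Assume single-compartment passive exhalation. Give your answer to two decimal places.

6.17

τ = R × C = 27.5 × 64 mL/cmH2O = 27.5 × 0.064 L/cmH2O = 1.76 s.
Exhaled fraction f = 1 − e^(−t/τ) → t = −τ·ln(1 − f) = −1.76·ln(0.03) = 6.172 s.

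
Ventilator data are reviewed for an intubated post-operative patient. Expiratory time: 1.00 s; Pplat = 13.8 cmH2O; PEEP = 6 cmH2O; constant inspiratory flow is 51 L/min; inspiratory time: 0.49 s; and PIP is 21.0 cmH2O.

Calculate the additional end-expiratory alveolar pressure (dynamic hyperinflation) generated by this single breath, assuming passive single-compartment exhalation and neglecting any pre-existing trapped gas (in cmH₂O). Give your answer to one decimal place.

Flow: 51 L/min ÷ 60 = 0.85 L/s.
Vt = flow × Ti = 0.85 L/s × 0.49 s × 1000 mL/L = 416.5 mL.
R = (PIP − Pplat)/V̇ = (21.0 − 13.8) / 0.85 = 7.2/0.85 = 8.471 cmH2O·s/L.
C = Vt/(Pplat − PEEP) = 416.5 / (13.8 − 6) = 416.5/7.8 = 53.397 mL/cmH2O.
τ = R × C = 8.471 × 0.0534 L/cmH2O = 0.4524 s.
Fraction remaining = e^(−Te/τ) = e^(−1.00/0.4524) = 0.1097; trapped volume = 416.5 × 0.1097 = 45.69 mL.
Additional alveolar pressure from trapping ≈ V_trapped / C = 45.69 / 53.397 = 0.8557 cmH2O.

0.9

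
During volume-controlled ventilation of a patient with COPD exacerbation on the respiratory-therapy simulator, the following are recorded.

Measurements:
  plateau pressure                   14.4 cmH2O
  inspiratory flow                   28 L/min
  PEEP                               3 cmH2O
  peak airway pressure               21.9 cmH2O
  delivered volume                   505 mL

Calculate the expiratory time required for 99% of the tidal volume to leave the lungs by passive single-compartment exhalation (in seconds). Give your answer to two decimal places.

3.28

Flow: 28 L/min ÷ 60 = 0.4667 L/s.
R = (PIP − Pplat)/V̇ = (21.9 − 14.4) / 0.4667 = 7.5/0.4667 = 16.07 cmH2O·s/L.
C = Vt/(Pplat − PEEP) = 505.0 / (14.4 − 3) = 505.0/11.4 = 44.298 mL/cmH2O.
τ = R × C = 16.07 × 0.0443 L/cmH2O = 0.7119 s.
t = −τ·ln(1 − 0.99) = −0.7119·ln(0.01) = 3.278 s.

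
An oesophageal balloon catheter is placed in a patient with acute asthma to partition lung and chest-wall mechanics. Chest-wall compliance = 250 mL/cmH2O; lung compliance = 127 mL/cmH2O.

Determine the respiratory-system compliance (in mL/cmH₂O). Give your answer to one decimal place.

Lung and chest wall are elastances in series: 1/Crs = 1/CL + 1/Ccw.
1/Crs = 1/127 + 1/250 = 0.01187.
Crs = 84.246 mL/cmH2O.

84.2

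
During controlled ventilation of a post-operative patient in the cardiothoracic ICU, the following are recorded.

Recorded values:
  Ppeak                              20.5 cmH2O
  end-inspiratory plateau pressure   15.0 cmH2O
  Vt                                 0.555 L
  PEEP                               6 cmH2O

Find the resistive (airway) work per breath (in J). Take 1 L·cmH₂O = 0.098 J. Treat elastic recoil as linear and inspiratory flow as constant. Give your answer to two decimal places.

With constant inspiratory flow the resistive pressure is constant at PIP − Pplat = 20.5 − 15.0 = 5.5 cmH2O, so resistive work = 5.5 × 0.555 = 3.053 L·cmH2O.
× 0.098 J/(L·cmH2O) → 0.2992 J.

0.30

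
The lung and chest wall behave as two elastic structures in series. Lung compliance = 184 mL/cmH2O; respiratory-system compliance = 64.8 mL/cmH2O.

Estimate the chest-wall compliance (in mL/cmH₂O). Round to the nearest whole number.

1/Ccw = 1/Crs − 1/CL.
1/Ccw = 1/64.8 − 1/184 = 0.009997.
Ccw = 100.03 mL/cmH2O.

100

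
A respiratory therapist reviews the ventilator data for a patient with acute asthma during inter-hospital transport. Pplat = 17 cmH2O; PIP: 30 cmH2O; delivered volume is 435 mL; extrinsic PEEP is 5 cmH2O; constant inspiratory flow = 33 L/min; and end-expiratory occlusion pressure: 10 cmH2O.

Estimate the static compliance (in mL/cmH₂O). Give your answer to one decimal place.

End-expiratory occlusion gives total PEEP = 10 cmH2O (intrinsic PEEP = 10 − 5 = 5). Use total PEEP for the elastic gradient.
Cstat = Vt / (Pplat − PEEPtotal) = 435 / (17 − 10) = 435 / 7.0 = 62.143 mL/cmH2O.

62.1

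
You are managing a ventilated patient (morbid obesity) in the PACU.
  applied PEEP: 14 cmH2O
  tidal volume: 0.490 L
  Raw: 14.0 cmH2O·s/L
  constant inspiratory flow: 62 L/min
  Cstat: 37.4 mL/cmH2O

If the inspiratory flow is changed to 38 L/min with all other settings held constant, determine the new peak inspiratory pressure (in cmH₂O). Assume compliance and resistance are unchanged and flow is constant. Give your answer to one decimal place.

Flow: 62 L/min ÷ 60 = 1.0333 L/s.
New flow: 38 L/min ÷ 60 = 0.6333 L/s.
PIP = Vt/C + R·V̇ + PEEP (constant-flow equation of motion).
Only the resistive term changes: ΔPIP = R × ΔV̇ = 14.0 × (0.6333 − 1.0333) = 14.0 × -0.4 = -5.6 cmH2O.
Original PIP = 490/37.4 + 14.0×1.0333 + 14 = 41.568 cmH2O; new PIP = 41.568 + (-5.6) = 35.968 cmH2O.

36.0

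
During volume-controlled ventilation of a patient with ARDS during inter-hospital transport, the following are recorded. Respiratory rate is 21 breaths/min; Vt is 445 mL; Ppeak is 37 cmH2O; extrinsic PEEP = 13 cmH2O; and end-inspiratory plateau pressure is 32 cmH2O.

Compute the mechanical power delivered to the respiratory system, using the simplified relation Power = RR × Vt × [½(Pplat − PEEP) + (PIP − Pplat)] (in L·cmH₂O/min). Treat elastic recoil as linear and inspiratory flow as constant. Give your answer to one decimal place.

Per-breath work = Vt × [½(Pplat−PEEP) + (PIP−Pplat)] = 0.445 × [0.5×19.0 + 5.0] = 0.445 × 14.5 = 6.453 L·cmH2O.
Power = 21 × 6.453 = 135.51 L·cmH2O/min.

135.5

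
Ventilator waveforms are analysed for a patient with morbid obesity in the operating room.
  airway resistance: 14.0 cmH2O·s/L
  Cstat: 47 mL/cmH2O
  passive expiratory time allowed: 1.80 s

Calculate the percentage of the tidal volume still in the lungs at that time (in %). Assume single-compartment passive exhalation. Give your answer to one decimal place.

6.5

τ = R × C = 14.0 × 47 mL/cmH2O = 14.0 × 0.047 L/cmH2O = 0.658 s.
Passive exhalation: V(t)/V₀ = e^(−t/τ) = e^(−1.80/0.658) = 0.06486.
Fraction remaining = 0.06486 → 6.486%.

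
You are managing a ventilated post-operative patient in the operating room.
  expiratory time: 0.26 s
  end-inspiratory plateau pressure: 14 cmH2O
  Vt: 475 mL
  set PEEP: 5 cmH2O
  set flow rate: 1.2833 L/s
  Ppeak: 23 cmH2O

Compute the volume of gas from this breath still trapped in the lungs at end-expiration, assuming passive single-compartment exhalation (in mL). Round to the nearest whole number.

R = (PIP − Pplat)/V̇ = (23 − 14) / 1.2833 = 9.0/1.2833 = 7.013 cmH2O·s/L.
C = Vt/(Pplat − PEEP) = 475.0 / (14 − 5) = 475.0/9.0 = 52.778 mL/cmH2O.
τ = R × C = 7.013 × 0.05278 L/cmH2O = 0.3701 s.
Fraction remaining = e^(−Te/τ) = e^(−0.26/0.3701) = 0.4953.
Trapped volume = 475.0 × 0.4953 = 235.27 mL.

235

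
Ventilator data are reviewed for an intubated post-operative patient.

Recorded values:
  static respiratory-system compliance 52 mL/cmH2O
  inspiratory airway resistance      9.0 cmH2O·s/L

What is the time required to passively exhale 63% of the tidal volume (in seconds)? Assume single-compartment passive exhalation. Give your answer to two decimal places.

τ = R × C = 9.0 × 52 mL/cmH2O = 9.0 × 0.052 L/cmH2O = 0.468 s.
Exhaled fraction f = 1 − e^(−t/τ) → t = −τ·ln(1 − f) = −0.468·ln(0.37) = 0.4653 s.

0.47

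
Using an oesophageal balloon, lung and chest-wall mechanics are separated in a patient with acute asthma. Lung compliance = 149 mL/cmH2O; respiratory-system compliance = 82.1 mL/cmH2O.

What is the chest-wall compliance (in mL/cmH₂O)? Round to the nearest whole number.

183

1/Ccw = 1/Crs − 1/CL.
1/Ccw = 1/82.1 − 1/149 = 0.005469.
Ccw = 182.85 mL/cmH2O.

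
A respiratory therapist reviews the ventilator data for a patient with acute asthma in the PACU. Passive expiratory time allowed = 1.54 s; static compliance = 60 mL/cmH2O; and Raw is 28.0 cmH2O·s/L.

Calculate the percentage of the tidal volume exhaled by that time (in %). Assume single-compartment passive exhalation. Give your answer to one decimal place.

τ = R × C = 28.0 × 60 mL/cmH2O = 28.0 × 0.060 L/cmH2O = 1.68 s.
Passive exhalation: V(t)/V₀ = e^(−t/τ) = e^(−1.54/1.68) = 0.3998.
Fraction exhaled = 1 − 0.3998 = 0.6002 → 60.02%.

60.0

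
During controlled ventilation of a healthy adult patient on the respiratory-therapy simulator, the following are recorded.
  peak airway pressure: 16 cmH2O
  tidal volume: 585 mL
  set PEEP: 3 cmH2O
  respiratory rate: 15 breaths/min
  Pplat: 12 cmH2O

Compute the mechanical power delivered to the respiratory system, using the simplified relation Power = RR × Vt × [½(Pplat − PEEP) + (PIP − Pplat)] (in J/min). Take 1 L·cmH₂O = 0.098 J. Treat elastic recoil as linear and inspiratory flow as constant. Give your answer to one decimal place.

Per-breath work = Vt × [½(Pplat−PEEP) + (PIP−Pplat)] = 0.585 × [0.5×9.0 + 4.0] = 0.585 × 8.5 = 4.973 L·cmH2O.
Power = 15 × 4.973 = 74.595 L·cmH2O/min.
× 0.098 J/(L·cmH2O) → 7.31 J/min.

7.3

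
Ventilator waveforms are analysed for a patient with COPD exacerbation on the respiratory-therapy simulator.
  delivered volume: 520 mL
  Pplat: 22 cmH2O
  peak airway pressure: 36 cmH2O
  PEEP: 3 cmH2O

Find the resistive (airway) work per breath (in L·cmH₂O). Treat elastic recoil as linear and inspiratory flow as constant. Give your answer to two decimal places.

7.28

With constant inspiratory flow the resistive pressure is constant at PIP − Pplat = 36 − 22 = 14.0 cmH2O, so resistive work = 14.0 × 0.520 = 7.28 L·cmH2O.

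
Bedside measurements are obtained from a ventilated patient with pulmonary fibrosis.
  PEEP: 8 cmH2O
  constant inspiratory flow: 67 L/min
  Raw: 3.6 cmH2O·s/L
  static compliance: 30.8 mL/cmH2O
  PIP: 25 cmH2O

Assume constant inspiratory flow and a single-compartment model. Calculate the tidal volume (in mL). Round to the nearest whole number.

Flow: 67 L/min ÷ 60 = 1.1167 L/s.
Equation of motion (constant flow): PIP = Vt/C + R·V̇ + PEEP.
Vt/C = PIP − R·V̇ − PEEP = 25 − 4.02 − 8 = 12.98 cmH2O.
Vt = C × 12.98 = 30.8 × 12.98 = 399.78 mL.

400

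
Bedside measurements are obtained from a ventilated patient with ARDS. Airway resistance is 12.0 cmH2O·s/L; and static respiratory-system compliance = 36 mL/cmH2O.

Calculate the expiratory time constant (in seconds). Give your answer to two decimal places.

τ = R × C = 12.0 × 36 mL/cmH2O = 12.0 × 0.036 L/cmH2O = 0.432 s.

0.43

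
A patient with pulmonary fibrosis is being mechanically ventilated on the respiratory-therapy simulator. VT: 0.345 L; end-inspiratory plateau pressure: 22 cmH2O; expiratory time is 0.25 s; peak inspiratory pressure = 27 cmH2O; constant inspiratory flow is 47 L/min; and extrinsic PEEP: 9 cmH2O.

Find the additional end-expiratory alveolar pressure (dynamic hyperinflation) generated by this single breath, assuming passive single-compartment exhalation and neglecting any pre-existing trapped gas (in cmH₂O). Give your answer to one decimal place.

Flow: 47 L/min ÷ 60 = 0.7833 L/s.
R = (PIP − Pplat)/V̇ = (27 − 22) / 0.7833 = 5.0/0.7833 = 6.383 cmH2O·s/L.
C = Vt/(Pplat − PEEP) = 345.0 / (22 − 9) = 345.0/13.0 = 26.538 mL/cmH2O.
τ = R × C = 6.383 × 0.02654 L/cmH2O = 0.1694 s.
Fraction remaining = e^(−Te/τ) = e^(−0.25/0.1694) = 0.2286; trapped volume = 345.0 × 0.2286 = 78.867 mL.
Additional alveolar pressure from trapping ≈ V_trapped / C = 78.867 / 26.538 = 2.972 cmH2O.

3.0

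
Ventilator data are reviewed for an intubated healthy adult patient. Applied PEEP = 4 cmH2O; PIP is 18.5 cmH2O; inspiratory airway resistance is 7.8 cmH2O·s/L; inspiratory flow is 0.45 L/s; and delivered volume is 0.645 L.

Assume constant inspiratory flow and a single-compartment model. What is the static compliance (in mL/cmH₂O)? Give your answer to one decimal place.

58.7

Equation of motion (constant flow): PIP = Vt/C + R·V̇ + PEEP.
Vt/C = PIP − R·V̇ − PEEP = 18.5 − 7.8×0.45 − 4 = 18.5 − 3.51 − 4 = 10.99 cmH2O.
C = Vt / 10.99 = 645 / 10.99 = 58.69 mL/cmH2O.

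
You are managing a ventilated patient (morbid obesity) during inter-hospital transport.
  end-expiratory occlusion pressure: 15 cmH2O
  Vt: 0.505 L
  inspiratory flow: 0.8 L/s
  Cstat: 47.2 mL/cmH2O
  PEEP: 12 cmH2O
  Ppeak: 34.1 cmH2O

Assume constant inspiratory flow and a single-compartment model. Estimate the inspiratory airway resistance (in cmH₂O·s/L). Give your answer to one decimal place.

10.5

Total PEEP = 15 cmH2O (set 12 + intrinsic 3); this is the baseline alveolar pressure.
Equation of motion (constant flow): PIP = Vt/C + R·V̇ + PEEP.
R·V̇ = PIP − Vt/C − PEEP = 34.1 − 505/47.2 − 15 = 34.1 − 10.699 − 15 = 8.401 cmH2O.
R = 8.401 / 0.8 = 10.501 cmH2O·s/L.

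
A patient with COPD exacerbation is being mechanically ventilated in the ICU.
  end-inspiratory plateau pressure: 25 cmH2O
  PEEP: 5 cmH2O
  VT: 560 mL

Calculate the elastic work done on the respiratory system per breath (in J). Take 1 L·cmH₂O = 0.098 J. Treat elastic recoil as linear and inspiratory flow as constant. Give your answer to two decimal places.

0.55

Elastic work ≈ ½ × (Pplat − PEEP) × Vt = 0.5 × (25 − 5) × 0.560 L = 0.5 × 20.0 × 0.560 = 5.6 L·cmH2O.
× 0.098 J/(L·cmH2O) → 0.5488 J.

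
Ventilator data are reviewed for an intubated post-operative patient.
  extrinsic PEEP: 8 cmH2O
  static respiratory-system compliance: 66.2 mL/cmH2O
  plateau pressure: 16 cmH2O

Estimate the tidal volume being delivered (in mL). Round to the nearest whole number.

Vt = Cstat × (Pplat − PEEP) = 66.2 × (16 − 8) = 66.2 × 8.0 = 529.6 mL.

530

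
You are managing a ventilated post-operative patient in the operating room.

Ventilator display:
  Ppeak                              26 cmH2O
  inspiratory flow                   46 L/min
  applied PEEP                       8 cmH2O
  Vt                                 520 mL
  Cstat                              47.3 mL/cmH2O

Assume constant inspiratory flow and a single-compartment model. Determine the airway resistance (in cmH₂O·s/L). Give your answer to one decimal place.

9.1

Flow: 46 L/min ÷ 60 = 0.7667 L/s.
Equation of motion (constant flow): PIP = Vt/C + R·V̇ + PEEP.
R·V̇ = PIP − Vt/C − PEEP = 26 − 520/47.3 − 8 = 26 − 10.994 − 8 = 7.006 cmH2O.
R = 7.006 / 0.7667 = 9.138 cmH2O·s/L.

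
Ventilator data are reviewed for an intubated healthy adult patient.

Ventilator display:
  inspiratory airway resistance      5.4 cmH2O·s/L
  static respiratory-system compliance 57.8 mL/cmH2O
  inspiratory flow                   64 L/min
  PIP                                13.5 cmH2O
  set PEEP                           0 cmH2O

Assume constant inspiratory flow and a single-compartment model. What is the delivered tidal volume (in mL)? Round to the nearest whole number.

Flow: 64 L/min ÷ 60 = 1.0667 L/s.
Equation of motion (constant flow): PIP = Vt/C + R·V̇ + PEEP.
Vt/C = PIP − R·V̇ − PEEP = 13.5 − 5.76 − 0 = 7.74 cmH2O.
Vt = C × 7.74 = 57.8 × 7.74 = 447.37 mL.

447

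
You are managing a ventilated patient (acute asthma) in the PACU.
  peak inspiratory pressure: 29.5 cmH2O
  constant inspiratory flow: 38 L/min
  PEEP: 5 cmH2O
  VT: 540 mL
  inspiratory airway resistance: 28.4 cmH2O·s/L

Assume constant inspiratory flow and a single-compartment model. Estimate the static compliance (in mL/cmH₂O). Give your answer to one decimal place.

Flow: 38 L/min ÷ 60 = 0.6333 L/s.
Equation of motion (constant flow): PIP = Vt/C + R·V̇ + PEEP.
Vt/C = PIP − R·V̇ − PEEP = 29.5 − 28.4×0.6333 − 5 = 29.5 − 17.986 − 5 = 6.514 cmH2O.
C = Vt / 6.514 = 540 / 6.514 = 82.898 mL/cmH2O.

82.9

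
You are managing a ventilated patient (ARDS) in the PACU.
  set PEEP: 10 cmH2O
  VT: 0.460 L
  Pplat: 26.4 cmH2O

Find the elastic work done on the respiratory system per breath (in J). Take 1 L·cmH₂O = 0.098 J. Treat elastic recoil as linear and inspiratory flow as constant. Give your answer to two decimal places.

0.37

Elastic work ≈ ½ × (Pplat − PEEP) × Vt = 0.5 × (26.4 − 10) × 0.460 L = 0.5 × 16.4 × 0.460 = 3.772 L·cmH2O.
× 0.098 J/(L·cmH2O) → 0.3697 J.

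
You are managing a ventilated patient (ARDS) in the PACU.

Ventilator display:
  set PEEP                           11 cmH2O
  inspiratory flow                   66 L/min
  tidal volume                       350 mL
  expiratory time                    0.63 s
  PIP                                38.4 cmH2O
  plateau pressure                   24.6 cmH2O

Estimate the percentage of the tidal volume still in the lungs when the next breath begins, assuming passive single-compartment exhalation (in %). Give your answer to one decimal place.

Flow: 66 L/min ÷ 60 = 1.1 L/s.
R = (PIP − Pplat)/V̇ = (38.4 − 24.6) / 1.1 = 13.8/1.1 = 12.545 cmH2O·s/L.
C = Vt/(Pplat − PEEP) = 350.0 / (24.6 − 11) = 350.0/13.6 = 25.735 mL/cmH2O.
τ = R × C = 12.545 × 0.02574 L/cmH2O = 0.3229 s.
Fraction remaining at end-expiration = e^(−Te/τ) = e^(−0.63/0.3229) = 0.1421 → 14.21%.

14.2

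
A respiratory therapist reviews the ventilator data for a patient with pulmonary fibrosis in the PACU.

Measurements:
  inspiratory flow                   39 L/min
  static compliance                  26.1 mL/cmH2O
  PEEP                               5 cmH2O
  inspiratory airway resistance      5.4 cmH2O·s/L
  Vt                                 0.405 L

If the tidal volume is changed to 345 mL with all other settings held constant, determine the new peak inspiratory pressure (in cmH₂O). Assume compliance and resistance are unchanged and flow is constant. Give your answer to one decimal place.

21.7

Flow: 39 L/min ÷ 60 = 0.65 L/s.
PIP = Vt/C + R·V̇ + PEEP (constant-flow equation of motion).
Only the elastic term changes: ΔPIP = ΔVt / C = (345 − 405) / 26.1 = -2.299 cmH2O.
Original PIP = 405/26.1 + 5.4×0.65 + 5 = 24.027 cmH2O; new PIP = 24.027 + (-2.299) = 21.728 cmH2O.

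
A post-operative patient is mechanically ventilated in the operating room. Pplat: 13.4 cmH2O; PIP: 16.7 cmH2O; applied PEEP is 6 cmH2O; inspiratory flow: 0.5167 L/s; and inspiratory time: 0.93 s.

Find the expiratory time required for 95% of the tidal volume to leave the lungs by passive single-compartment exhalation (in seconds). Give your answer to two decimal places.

Vt = flow × Ti = 0.5167 L/s × 0.93 s × 1000 mL/L = 480.53 mL.
R = (PIP − Pplat)/V̇ = (16.7 − 13.4) / 0.5167 = 3.3/0.5167 = 6.387 cmH2O·s/L.
C = Vt/(Pplat − PEEP) = 480.53 / (13.4 − 6) = 480.53/7.4 = 64.936 mL/cmH2O.
τ = R × C = 6.387 × 0.06494 L/cmH2O = 0.4148 s.
t = −τ·ln(1 − 0.95) = −0.4148·ln(0.05) = 1.243 s.

1.24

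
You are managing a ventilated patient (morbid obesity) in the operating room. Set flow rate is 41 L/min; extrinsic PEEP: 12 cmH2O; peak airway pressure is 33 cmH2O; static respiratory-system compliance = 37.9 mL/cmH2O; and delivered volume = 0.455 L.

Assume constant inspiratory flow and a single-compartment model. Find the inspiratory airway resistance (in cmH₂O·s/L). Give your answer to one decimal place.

13.2

Flow: 41 L/min ÷ 60 = 0.6833 L/s.
Equation of motion (constant flow): PIP = Vt/C + R·V̇ + PEEP.
R·V̇ = PIP − Vt/C − PEEP = 33 − 455/37.9 − 12 = 33 − 12.005 − 12 = 8.995 cmH2O.
R = 8.995 / 0.6833 = 13.164 cmH2O·s/L.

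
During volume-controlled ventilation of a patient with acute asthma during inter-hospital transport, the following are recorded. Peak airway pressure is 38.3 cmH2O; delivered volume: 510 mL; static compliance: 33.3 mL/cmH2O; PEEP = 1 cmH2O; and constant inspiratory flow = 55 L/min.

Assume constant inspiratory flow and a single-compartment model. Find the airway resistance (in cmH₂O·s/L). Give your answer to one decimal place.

Flow: 55 L/min ÷ 60 = 0.9167 L/s.
Equation of motion (constant flow): PIP = Vt/C + R·V̇ + PEEP.
R·V̇ = PIP − Vt/C − PEEP = 38.3 − 510/33.3 − 1 = 38.3 − 15.315 − 1 = 21.985 cmH2O.
R = 21.985 / 0.9167 = 23.983 cmH2O·s/L.

24.0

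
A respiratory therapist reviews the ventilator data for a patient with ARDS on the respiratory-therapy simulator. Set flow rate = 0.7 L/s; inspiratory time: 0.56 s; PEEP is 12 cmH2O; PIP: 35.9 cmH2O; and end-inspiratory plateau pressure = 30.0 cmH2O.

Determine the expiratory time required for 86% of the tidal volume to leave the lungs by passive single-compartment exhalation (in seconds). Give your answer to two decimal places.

Vt = flow × Ti = 0.7 L/s × 0.56 s × 1000 mL/L = 392.0 mL.
R = (PIP − Pplat)/V̇ = (35.9 − 30.0) / 0.7 = 5.9/0.7 = 8.429 cmH2O·s/L.
C = Vt/(Pplat − PEEP) = 392.0 / (30.0 − 12) = 392.0/18.0 = 21.778 mL/cmH2O.
τ = R × C = 8.429 × 0.02178 L/cmH2O = 0.1836 s.
t = −τ·ln(1 − 0.86) = −0.1836·ln(0.14) = 0.361 s.

0.36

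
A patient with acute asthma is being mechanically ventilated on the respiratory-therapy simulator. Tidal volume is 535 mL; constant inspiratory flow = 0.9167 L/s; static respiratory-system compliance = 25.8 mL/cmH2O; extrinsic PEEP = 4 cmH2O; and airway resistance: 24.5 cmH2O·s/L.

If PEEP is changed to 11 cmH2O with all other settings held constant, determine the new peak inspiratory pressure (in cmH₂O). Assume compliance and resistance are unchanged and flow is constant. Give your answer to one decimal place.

54.2

PIP = Vt/C + R·V̇ + PEEP (constant-flow equation of motion).
Only the baseline term changes: ΔPIP = ΔPEEP = 11 − 4 = 7.0 cmH2O.
Original PIP = 535/25.8 + 24.5×0.9167 + 4 = 47.196 cmH2O; new PIP = 47.196 + (7.0) = 54.196 cmH2O.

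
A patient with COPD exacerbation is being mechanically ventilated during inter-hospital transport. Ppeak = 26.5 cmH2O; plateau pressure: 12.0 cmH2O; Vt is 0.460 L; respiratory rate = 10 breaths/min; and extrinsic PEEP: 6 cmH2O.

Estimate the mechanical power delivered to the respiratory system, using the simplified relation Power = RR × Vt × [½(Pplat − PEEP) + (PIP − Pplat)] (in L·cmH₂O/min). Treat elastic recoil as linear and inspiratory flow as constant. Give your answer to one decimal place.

Per-breath work = Vt × [½(Pplat−PEEP) + (PIP−Pplat)] = 0.460 × [0.5×6.0 + 14.5] = 0.460 × 17.5 = 8.05 L·cmH2O.
Power = 10 × 8.05 = 80.5 L·cmH2O/min.

80.5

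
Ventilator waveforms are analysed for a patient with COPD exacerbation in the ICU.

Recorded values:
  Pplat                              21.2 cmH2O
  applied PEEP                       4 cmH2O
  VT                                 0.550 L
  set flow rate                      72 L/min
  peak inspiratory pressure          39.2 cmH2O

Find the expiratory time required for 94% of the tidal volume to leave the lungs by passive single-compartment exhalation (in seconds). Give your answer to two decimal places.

1.35

Flow: 72 L/min ÷ 60 = 1.2 L/s.
R = (PIP − Pplat)/V̇ = (39.2 − 21.2) / 1.2 = 18.0/1.2 = 15.0 cmH2O·s/L.
C = Vt/(Pplat − PEEP) = 550.0 / (21.2 − 4) = 550.0/17.2 = 31.977 mL/cmH2O.
τ = R × C = 15.0 × 0.03198 L/cmH2O = 0.4797 s.
t = −τ·ln(1 − 0.94) = −0.4797·ln(0.06) = 1.35 s.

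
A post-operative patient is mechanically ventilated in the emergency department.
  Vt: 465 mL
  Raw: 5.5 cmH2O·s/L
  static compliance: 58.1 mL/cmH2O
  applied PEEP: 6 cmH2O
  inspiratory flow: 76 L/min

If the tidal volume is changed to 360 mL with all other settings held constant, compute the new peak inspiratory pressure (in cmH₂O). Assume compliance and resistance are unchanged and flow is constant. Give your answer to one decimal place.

Flow: 76 L/min ÷ 60 = 1.2667 L/s.
PIP = Vt/C + R·V̇ + PEEP (constant-flow equation of motion).
Only the elastic term changes: ΔPIP = ΔVt / C = (360 − 465) / 58.1 = -1.807 cmH2O.
Original PIP = 465/58.1 + 5.5×1.2667 + 6 = 20.97 cmH2O; new PIP = 20.97 + (-1.807) = 19.163 cmH2O.

19.2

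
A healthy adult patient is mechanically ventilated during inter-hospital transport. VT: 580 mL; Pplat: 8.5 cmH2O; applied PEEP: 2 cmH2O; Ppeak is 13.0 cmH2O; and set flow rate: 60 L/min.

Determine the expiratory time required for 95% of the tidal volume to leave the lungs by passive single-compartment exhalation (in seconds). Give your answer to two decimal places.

Flow: 60 L/min ÷ 60 = 1 L/s.
R = (PIP − Pplat)/V̇ = (13.0 − 8.5) / 1 = 4.5/1 = 4.5 cmH2O·s/L.
C = Vt/(Pplat − PEEP) = 580.0 / (8.5 − 2) = 580.0/6.5 = 89.231 mL/cmH2O.
τ = R × C = 4.5 × 0.08923 L/cmH2O = 0.4015 s.
t = −τ·ln(1 − 0.95) = −0.4015·ln(0.05) = 1.203 s.

1.20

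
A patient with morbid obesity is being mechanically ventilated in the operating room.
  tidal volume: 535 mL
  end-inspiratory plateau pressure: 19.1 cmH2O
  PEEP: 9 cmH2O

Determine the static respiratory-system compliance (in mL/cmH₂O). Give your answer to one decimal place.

Cstat = Vt / (Pplat − PEEP) = 535 / (19.1 − 9) = 535 / 10.1 = 52.97 mL/cmH2O.

53.0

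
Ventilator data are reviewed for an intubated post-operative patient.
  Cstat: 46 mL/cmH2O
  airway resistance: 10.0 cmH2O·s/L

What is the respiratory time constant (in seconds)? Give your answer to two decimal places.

0.46

τ = R × C = 10.0 × 46 mL/cmH2O = 10.0 × 0.046 L/cmH2O = 0.46 s.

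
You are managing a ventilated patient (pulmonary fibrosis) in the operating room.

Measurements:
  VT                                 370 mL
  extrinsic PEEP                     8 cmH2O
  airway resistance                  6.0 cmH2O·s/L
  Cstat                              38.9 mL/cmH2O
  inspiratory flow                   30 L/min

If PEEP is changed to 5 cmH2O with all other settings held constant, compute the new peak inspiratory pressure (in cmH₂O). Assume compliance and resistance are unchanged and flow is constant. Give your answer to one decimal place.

17.5

Flow: 30 L/min ÷ 60 = 0.5 L/s.
PIP = Vt/C + R·V̇ + PEEP (constant-flow equation of motion).
Only the baseline term changes: ΔPIP = ΔPEEP = 5 − 8 = -3.0 cmH2O.
Original PIP = 370/38.9 + 6.0×0.5 + 8 = 20.512 cmH2O; new PIP = 20.512 + (-3.0) = 17.512 cmH2O.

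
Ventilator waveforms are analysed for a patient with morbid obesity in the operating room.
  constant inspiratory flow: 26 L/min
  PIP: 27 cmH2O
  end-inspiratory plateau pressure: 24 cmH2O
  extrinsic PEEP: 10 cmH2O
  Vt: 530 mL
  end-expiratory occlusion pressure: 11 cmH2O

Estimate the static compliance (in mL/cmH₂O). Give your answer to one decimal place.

40.8

End-expiratory occlusion gives total PEEP = 11 cmH2O (intrinsic PEEP = 11 − 10 = 1). Use total PEEP for the elastic gradient.
Cstat = Vt / (Pplat − PEEPtotal) = 530 / (24 − 11) = 530 / 13.0 = 40.769 mL/cmH2O.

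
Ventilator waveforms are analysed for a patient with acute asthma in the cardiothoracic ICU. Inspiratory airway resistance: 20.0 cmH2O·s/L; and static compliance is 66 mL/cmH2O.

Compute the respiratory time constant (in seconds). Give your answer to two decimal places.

1.32

τ = R × C = 20.0 × 66 mL/cmH2O = 20.0 × 0.066 L/cmH2O = 1.32 s.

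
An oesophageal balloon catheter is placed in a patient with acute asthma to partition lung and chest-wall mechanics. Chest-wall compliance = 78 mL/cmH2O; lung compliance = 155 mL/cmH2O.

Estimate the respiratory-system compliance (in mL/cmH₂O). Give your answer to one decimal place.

Lung and chest wall are elastances in series: 1/Crs = 1/CL + 1/Ccw.
1/Crs = 1/155 + 1/78 = 0.01927.
Crs = 51.894 mL/cmH2O.

51.9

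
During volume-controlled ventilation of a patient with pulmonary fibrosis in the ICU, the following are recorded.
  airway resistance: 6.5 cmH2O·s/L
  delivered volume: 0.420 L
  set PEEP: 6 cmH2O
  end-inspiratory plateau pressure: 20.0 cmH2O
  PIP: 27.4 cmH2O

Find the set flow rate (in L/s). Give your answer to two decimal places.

flow = (PIP − Pplat) / Raw = 7.4 / 6.5 = 1.138 L/s.

1.14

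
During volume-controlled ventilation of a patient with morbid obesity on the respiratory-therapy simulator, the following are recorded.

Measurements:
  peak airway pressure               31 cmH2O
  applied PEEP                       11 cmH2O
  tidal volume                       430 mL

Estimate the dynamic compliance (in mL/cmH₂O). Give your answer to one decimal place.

21.5

Dynamic compliance = Vt / (PIP − PEEP) = 430 / (31 − 11) = 430 / 20.0 = 21.5 mL/cmH2O.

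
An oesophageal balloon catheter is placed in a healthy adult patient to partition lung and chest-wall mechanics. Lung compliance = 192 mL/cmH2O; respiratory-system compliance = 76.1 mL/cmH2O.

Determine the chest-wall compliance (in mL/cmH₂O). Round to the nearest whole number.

1/Ccw = 1/Crs − 1/CL.
1/Ccw = 1/76.1 − 1/192 = 0.007932.
Ccw = 126.07 mL/cmH2O.

126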